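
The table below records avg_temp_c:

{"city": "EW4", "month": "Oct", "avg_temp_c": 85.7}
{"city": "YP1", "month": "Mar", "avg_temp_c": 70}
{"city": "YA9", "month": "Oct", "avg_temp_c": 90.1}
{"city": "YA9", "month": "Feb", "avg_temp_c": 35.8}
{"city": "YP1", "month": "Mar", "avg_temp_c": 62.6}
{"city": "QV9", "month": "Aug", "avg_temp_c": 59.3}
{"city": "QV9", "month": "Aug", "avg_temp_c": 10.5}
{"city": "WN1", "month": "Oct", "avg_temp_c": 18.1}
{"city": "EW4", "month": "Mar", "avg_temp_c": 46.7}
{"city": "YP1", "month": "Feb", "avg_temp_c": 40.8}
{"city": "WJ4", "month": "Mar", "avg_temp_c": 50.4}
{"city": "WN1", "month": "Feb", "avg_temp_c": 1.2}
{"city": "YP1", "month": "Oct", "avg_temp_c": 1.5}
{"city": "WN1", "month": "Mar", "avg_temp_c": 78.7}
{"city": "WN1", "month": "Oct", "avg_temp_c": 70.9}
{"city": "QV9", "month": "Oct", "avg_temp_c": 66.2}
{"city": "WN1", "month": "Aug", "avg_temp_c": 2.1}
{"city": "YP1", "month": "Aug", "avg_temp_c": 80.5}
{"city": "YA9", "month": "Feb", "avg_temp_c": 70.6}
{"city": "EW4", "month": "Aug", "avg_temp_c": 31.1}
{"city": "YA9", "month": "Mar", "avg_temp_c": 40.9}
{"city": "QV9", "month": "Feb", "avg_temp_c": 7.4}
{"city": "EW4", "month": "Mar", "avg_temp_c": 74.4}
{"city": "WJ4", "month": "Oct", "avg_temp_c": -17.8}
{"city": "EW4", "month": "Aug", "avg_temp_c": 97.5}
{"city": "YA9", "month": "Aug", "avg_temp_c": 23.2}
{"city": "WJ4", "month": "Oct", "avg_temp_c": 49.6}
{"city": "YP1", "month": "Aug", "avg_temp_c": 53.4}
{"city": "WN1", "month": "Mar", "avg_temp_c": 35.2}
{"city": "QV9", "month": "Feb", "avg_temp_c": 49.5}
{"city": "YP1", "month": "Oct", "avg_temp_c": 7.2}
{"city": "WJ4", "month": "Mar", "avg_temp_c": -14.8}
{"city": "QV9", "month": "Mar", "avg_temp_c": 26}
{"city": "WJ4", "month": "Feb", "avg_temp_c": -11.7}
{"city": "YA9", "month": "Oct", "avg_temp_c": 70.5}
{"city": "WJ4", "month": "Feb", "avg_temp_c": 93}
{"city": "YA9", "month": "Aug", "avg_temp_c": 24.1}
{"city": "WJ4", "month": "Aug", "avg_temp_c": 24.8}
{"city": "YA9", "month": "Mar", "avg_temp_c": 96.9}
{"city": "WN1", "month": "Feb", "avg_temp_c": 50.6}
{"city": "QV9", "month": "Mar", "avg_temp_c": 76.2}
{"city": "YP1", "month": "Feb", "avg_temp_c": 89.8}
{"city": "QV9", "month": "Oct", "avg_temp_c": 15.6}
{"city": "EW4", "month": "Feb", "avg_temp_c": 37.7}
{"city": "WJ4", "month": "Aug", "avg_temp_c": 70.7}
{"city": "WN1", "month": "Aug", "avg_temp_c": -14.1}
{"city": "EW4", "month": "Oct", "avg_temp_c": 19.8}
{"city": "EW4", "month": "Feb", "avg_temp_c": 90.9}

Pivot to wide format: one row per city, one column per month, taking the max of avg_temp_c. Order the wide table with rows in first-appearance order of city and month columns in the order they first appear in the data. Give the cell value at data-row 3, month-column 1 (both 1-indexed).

With rows in first-appearance order of city, row 3 is city=YA9. month columns in first-appearance order: Oct, Mar, Feb, Aug; column 1 is Oct.
Long rows with city=YA9, month=Oct: max(90.1, 70.5) = 90.1.

90.1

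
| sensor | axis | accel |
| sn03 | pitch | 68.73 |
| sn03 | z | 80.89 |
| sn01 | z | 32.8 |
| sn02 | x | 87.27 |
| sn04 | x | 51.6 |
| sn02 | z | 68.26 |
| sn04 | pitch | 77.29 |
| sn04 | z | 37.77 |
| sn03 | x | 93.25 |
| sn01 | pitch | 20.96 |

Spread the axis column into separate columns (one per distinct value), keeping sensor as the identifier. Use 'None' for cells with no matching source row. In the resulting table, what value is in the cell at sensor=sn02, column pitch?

None

No long-format row has sensor=sn02 and axis=pitch, so the cell is None.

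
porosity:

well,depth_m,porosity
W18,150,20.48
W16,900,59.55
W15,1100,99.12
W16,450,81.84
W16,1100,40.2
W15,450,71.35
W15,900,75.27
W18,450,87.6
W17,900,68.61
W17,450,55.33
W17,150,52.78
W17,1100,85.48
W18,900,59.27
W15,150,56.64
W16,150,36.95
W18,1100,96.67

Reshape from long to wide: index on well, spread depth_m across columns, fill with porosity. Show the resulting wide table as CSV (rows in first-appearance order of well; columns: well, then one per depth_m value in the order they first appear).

well,150,900,1100,450
W18,20.48,59.27,96.67,87.6
W16,36.95,59.55,40.2,81.84
W15,56.64,75.27,99.12,71.35
W17,52.78,68.61,85.48,55.33

Columns: well plus the 4 distinct depth_m values (150, 900, 1100, 450).
For example, row W18 column 150 takes porosity=20.48 from the long row (W18, 150).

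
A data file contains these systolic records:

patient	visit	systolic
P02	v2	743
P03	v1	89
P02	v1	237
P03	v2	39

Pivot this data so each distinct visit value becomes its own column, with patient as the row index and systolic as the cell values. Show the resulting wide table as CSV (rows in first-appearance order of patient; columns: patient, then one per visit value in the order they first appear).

patient,v2,v1
P02,743,237
P03,39,89

Columns: patient plus the 2 distinct visit values (v2, v1).
For example, row P02 column v2 takes systolic=743 from the long row (P02, v2).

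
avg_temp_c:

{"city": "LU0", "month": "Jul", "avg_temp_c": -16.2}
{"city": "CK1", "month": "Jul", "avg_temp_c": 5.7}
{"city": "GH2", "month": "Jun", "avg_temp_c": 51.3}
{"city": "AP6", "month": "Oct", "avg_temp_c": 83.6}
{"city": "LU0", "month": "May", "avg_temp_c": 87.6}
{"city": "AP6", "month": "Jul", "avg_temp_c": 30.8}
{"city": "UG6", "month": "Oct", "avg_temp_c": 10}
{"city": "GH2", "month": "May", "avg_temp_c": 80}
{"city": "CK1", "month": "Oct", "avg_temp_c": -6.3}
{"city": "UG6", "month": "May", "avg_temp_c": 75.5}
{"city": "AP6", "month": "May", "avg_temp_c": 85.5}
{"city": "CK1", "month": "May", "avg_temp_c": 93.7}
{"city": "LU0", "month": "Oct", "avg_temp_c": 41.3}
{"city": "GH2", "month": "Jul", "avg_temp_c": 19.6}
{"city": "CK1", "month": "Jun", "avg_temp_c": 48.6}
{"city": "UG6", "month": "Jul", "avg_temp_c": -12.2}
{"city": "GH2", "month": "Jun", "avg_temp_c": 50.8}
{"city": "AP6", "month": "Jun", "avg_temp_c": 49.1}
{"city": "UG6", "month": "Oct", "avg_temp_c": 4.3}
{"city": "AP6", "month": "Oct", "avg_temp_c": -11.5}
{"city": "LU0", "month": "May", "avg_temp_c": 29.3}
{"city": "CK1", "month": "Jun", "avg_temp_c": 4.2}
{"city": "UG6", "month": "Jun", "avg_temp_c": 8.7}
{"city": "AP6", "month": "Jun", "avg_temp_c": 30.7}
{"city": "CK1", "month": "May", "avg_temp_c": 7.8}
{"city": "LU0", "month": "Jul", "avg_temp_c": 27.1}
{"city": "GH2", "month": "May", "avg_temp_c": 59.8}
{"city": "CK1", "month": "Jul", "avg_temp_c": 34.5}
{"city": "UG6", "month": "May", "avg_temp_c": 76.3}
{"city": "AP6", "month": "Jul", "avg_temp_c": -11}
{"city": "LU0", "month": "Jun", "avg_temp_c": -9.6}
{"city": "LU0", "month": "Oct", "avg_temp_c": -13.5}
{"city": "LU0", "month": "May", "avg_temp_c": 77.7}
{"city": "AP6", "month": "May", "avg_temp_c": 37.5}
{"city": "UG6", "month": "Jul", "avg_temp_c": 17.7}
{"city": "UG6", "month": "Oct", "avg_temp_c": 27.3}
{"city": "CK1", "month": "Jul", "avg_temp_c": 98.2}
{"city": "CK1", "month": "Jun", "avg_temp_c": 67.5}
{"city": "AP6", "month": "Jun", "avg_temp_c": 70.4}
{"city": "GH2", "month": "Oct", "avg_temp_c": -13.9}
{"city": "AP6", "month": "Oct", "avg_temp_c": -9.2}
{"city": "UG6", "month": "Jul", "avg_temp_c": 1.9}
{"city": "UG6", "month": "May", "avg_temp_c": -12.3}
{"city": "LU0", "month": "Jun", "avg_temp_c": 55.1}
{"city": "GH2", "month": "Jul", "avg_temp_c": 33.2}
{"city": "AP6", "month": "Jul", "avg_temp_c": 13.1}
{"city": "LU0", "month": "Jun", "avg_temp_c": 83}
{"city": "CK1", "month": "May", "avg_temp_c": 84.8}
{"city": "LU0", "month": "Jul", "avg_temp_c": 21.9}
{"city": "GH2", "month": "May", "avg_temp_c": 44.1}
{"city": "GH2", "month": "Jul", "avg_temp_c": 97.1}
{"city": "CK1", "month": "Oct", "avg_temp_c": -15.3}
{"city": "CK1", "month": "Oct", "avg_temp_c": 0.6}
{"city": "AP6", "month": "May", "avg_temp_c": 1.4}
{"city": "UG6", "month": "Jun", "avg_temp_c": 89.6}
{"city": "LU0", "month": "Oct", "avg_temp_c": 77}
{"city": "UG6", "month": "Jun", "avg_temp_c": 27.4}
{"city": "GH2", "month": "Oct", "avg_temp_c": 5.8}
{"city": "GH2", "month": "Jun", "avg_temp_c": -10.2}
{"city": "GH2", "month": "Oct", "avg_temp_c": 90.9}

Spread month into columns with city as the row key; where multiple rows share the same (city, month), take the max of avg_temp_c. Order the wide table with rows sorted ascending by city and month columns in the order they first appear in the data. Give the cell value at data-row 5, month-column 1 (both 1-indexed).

With rows sorted ascending by city, row 5 is city=UG6. month columns in first-appearance order: Jul, Jun, Oct, May; column 1 is Jul.
Long rows with city=UG6, month=Jul: max(-12.2, 17.7, 1.9) = 17.7.

17.7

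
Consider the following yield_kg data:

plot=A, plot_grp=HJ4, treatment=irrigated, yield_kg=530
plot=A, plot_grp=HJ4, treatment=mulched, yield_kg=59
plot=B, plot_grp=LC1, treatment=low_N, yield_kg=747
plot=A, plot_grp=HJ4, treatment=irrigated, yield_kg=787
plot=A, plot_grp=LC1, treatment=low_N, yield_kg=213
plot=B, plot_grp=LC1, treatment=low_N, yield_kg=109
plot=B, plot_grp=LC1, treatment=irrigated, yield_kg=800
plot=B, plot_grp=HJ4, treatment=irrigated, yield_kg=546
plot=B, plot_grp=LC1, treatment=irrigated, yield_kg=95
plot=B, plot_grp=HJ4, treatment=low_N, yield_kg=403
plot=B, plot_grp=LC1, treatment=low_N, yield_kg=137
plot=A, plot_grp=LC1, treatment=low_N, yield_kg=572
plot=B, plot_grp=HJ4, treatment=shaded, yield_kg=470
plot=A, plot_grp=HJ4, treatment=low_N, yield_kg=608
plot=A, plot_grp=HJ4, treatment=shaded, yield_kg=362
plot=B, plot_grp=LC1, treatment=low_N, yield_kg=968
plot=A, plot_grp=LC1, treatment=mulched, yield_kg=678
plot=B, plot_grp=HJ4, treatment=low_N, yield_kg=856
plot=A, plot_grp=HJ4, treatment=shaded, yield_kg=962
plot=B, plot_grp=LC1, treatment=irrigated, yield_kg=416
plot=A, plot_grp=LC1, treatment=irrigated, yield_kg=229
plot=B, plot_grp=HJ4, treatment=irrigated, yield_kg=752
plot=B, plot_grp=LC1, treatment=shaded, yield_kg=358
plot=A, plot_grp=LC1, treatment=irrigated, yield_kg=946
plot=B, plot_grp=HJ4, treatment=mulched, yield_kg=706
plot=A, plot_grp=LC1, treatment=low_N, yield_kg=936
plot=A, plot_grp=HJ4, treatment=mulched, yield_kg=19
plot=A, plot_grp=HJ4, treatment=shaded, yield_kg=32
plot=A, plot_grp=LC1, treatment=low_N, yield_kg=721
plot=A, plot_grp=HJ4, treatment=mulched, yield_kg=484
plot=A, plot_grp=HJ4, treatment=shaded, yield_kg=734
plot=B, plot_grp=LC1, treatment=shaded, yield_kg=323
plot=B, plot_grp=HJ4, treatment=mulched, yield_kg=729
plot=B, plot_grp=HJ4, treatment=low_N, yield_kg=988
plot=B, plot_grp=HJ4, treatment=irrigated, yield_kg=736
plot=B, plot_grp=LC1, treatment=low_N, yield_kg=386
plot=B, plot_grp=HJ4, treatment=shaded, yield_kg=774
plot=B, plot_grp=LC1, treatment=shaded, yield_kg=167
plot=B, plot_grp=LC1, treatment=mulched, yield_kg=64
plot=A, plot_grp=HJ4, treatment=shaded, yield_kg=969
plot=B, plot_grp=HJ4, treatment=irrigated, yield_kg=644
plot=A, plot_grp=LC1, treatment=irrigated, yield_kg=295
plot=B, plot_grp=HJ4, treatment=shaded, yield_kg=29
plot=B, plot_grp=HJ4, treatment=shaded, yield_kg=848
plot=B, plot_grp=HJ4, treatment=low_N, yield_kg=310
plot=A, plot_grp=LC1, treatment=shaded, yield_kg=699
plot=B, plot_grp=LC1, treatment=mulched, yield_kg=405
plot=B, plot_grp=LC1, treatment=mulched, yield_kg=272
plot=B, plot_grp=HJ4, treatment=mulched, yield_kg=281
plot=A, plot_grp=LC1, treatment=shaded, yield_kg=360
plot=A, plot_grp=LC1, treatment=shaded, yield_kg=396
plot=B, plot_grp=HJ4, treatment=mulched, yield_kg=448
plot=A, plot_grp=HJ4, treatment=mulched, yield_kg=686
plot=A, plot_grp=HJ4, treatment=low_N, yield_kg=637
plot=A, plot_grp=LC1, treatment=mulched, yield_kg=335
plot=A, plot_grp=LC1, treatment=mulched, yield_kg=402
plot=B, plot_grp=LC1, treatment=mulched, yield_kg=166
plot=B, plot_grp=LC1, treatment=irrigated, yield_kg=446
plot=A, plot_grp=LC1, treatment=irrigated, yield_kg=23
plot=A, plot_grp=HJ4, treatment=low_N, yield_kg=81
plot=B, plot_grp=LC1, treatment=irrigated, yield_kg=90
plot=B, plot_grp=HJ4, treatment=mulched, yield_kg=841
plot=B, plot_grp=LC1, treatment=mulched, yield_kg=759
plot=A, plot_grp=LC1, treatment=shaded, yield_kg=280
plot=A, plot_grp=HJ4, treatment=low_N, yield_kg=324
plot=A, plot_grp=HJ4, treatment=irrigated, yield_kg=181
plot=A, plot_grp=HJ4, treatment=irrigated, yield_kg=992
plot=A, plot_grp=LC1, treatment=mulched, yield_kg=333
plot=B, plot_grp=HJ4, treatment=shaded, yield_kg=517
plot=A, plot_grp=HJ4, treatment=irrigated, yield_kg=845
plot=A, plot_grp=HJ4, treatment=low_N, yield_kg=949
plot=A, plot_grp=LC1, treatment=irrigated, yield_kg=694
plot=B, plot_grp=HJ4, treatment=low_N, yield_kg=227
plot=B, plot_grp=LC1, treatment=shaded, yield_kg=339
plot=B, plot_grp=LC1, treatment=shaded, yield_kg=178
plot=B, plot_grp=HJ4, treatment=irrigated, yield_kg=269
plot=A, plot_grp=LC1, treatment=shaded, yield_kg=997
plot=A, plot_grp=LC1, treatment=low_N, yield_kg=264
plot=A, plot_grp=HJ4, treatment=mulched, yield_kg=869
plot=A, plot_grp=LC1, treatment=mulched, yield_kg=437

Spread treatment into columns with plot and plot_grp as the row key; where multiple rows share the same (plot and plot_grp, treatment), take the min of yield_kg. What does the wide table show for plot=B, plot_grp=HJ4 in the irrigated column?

269

Rows with plot=B, plot_grp=HJ4 and treatment=irrigated: yield_kg values are 546, 752, 736, 644, 269.
min(546, 752, 736, 644, 269) = 269.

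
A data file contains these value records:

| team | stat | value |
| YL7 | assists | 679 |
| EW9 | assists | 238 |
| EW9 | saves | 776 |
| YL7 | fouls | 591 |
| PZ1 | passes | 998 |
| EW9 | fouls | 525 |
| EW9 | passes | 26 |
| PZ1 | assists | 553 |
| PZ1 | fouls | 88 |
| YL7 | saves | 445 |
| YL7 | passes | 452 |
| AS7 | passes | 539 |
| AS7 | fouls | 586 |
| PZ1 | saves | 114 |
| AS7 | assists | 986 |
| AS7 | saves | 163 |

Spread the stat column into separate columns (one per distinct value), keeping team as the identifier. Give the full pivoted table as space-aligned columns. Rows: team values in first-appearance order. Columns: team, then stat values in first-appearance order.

team  assists  saves  fouls  passes
YL7   679      445    591    452   
EW9   238      776    525    26    
PZ1   553      114    88     998   
AS7   986      163    586    539   

Columns: team plus the 4 distinct stat values (assists, saves, fouls, passes).
For example, row YL7 column assists takes value=679 from the long row (YL7, assists).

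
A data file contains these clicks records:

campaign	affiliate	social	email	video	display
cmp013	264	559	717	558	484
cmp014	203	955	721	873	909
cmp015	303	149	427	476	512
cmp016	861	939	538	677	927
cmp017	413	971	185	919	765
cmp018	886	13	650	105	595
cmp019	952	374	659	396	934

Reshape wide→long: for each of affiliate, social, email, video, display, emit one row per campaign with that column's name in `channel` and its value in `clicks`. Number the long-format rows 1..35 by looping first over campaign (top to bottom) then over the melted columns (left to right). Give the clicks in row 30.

595

35 rows total (7 × 5). Row 30: index ⌊(30-1)/5⌋ = 5 into campaign → cmp018; (30-1) mod 5 = 4 into the melted columns → display.
So row 30 is (cmp018, display, 595); clicks = 595.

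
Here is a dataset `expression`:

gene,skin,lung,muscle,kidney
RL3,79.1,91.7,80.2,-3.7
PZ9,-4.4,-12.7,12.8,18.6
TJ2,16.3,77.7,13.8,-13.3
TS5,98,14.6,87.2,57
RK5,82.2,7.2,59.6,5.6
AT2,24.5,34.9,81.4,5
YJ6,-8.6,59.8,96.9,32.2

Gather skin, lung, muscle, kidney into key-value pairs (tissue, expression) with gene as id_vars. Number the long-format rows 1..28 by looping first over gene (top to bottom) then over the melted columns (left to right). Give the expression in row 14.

28 rows total (7 × 4). Row 14: index ⌊(14-1)/4⌋ = 3 into gene → TS5; (14-1) mod 4 = 1 into the melted columns → lung.
So row 14 is (TS5, lung, 14.6); expression = 14.6.

14.6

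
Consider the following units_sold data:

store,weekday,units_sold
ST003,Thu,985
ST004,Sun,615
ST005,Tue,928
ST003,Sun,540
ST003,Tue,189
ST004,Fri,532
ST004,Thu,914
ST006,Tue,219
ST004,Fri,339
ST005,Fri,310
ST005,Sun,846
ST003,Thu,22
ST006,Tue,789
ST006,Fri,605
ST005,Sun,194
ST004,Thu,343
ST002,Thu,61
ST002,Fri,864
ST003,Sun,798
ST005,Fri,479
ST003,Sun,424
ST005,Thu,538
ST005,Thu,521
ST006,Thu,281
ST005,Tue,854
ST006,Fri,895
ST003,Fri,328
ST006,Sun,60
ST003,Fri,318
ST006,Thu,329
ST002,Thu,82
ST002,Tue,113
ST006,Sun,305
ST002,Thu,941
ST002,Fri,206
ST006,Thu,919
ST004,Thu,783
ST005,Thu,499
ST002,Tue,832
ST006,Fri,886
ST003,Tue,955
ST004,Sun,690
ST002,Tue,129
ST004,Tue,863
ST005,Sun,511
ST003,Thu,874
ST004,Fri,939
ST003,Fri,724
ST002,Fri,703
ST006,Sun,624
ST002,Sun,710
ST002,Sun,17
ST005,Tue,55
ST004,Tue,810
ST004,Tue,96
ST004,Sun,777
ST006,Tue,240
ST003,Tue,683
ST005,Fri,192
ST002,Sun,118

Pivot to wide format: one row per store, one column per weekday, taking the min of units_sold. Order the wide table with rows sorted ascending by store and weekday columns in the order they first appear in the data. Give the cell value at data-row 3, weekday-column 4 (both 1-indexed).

With rows sorted ascending by store, row 3 is store=ST004. weekday columns in first-appearance order: Thu, Sun, Tue, Fri; column 4 is Fri.
Long rows with store=ST004, weekday=Fri: min(532, 339, 939) = 339.

339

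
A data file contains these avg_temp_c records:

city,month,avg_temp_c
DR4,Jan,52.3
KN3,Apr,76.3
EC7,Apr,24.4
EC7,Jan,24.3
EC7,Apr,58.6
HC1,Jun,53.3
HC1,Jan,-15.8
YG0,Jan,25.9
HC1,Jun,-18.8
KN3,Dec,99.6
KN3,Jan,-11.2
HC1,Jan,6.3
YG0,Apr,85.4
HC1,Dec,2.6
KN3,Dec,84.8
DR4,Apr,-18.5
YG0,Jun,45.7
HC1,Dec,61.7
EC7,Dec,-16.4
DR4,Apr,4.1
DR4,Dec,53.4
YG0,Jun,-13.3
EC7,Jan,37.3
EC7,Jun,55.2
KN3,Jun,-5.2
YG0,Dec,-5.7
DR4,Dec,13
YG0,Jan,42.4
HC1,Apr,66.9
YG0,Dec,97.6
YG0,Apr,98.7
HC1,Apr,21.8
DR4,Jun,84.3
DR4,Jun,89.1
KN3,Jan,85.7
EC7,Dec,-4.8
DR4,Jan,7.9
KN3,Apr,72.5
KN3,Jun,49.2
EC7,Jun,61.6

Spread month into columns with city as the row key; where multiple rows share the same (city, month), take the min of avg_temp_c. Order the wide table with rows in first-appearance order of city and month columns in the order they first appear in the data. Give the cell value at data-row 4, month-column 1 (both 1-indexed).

With rows in first-appearance order of city, row 4 is city=HC1. month columns in first-appearance order: Jan, Apr, Jun, Dec; column 1 is Jan.
Long rows with city=HC1, month=Jan: min(-15.8, 6.3) = -15.8.

-15.8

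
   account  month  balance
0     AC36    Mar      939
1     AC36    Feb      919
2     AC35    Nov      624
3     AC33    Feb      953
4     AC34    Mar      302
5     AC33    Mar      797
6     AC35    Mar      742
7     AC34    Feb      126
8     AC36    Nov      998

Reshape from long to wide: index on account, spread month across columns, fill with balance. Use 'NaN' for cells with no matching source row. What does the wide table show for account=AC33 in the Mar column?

The long row with account=AC33, month=Mar has balance=797.

797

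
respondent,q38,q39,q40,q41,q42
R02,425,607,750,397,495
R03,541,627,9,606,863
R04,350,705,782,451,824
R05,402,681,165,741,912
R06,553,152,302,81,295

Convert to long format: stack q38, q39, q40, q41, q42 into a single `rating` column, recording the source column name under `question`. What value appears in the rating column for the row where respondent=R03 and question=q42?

863

Unpivoting turns each (respondent, wide-column) pair into one long row.
The wide cell at row R03, column q42 holds 863, so the long row (R03, q42) has rating=863.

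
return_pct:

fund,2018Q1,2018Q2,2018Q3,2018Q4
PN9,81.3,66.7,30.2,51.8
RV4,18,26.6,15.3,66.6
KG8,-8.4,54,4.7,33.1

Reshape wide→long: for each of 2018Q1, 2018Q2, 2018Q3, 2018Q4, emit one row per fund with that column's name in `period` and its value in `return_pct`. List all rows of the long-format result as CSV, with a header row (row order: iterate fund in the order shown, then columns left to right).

Each (fund, column) pair becomes one row: 3 × 4 = 12 rows.
For example, (PN9, 2018Q1) → return_pct=81.3.

fund,period,return_pct
PN9,2018Q1,81.3
PN9,2018Q2,66.7
PN9,2018Q3,30.2
PN9,2018Q4,51.8
RV4,2018Q1,18
RV4,2018Q2,26.6
RV4,2018Q3,15.3
RV4,2018Q4,66.6
KG8,2018Q1,-8.4
KG8,2018Q2,54
KG8,2018Q3,4.7
KG8,2018Q4,33.1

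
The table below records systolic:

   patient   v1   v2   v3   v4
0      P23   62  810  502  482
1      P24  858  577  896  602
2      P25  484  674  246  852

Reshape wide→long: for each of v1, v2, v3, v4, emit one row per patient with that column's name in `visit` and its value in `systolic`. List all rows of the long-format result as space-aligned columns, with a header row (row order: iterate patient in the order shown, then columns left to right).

patient  visit  systolic
P23      v1     62      
P23      v2     810     
P23      v3     502     
P23      v4     482     
P24      v1     858     
P24      v2     577     
P24      v3     896     
P24      v4     602     
P25      v1     484     
P25      v2     674     
P25      v3     246     
P25      v4     852     

Each (patient, column) pair becomes one row: 3 × 4 = 12 rows.
For example, (P23, v1) → systolic=62.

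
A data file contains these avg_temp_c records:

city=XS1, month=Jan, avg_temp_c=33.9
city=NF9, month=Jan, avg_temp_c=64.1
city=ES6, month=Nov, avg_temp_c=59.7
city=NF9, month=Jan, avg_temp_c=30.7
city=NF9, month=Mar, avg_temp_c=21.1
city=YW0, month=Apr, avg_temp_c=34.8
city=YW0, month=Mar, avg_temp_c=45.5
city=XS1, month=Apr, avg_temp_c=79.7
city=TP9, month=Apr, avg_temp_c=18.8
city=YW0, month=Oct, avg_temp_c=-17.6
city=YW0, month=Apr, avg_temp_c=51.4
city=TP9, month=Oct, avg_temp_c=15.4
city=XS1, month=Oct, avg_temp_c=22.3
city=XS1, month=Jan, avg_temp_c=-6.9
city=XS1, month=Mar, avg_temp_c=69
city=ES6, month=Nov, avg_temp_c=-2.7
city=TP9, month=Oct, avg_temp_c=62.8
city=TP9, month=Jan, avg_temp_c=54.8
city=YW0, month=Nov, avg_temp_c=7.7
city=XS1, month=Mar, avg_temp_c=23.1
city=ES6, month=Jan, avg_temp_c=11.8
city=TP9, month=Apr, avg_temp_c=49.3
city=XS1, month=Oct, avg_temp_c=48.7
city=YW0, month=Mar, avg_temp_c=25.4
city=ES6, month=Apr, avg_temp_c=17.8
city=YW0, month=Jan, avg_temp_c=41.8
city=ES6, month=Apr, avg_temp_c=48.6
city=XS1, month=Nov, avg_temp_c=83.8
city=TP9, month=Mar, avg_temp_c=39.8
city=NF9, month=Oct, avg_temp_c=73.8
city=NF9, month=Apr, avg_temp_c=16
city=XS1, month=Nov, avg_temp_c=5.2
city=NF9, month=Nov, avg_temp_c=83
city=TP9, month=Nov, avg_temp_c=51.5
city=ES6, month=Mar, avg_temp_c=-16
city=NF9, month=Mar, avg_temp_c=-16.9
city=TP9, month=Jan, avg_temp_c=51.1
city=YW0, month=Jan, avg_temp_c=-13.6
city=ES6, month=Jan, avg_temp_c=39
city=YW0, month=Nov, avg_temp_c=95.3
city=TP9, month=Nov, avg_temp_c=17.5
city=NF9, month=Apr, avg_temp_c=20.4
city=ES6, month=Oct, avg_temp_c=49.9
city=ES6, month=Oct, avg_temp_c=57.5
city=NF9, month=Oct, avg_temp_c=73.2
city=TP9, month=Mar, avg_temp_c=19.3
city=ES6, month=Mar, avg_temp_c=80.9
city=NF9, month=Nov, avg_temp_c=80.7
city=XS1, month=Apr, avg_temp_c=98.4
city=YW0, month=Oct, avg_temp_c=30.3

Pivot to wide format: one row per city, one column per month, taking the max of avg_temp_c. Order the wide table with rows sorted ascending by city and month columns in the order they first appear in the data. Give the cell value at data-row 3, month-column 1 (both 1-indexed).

54.8

With rows sorted ascending by city, row 3 is city=TP9. month columns in first-appearance order: Jan, Nov, Mar, Apr, Oct; column 1 is Jan.
Long rows with city=TP9, month=Jan: max(54.8, 51.1) = 54.8.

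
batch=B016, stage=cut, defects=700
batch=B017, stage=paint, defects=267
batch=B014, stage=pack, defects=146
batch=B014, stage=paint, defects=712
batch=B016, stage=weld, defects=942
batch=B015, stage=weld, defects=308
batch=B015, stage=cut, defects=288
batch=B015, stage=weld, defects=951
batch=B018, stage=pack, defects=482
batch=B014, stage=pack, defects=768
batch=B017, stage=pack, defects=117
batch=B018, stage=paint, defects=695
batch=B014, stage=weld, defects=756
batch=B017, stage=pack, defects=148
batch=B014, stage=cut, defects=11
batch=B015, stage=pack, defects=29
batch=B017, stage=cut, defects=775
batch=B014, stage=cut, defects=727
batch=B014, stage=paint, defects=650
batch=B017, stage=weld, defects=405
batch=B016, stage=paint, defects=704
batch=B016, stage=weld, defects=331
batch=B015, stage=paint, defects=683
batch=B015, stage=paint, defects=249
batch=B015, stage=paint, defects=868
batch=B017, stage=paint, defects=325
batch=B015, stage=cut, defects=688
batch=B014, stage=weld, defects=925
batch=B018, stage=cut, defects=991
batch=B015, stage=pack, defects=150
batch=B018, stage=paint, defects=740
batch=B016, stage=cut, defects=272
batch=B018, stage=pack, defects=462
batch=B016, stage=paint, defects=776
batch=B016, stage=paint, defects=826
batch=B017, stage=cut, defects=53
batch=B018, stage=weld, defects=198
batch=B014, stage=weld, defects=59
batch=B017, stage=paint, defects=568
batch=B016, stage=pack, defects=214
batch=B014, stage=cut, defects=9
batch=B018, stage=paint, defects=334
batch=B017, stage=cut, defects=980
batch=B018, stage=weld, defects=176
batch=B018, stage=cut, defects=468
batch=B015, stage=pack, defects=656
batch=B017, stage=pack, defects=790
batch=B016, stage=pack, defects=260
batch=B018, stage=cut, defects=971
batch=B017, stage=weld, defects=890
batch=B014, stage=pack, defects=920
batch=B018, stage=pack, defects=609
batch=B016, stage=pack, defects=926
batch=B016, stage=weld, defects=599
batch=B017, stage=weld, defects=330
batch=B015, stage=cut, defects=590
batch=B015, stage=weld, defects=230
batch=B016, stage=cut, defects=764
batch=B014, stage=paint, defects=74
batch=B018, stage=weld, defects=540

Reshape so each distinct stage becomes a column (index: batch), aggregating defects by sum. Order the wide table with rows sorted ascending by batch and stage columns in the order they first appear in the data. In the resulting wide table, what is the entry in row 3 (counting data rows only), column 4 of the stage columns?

With rows sorted ascending by batch, row 3 is batch=B016. stage columns in first-appearance order: cut, paint, pack, weld; column 4 is weld.
Long rows with batch=B016, stage=weld: 942 + 331 + 599 = 1872.

1872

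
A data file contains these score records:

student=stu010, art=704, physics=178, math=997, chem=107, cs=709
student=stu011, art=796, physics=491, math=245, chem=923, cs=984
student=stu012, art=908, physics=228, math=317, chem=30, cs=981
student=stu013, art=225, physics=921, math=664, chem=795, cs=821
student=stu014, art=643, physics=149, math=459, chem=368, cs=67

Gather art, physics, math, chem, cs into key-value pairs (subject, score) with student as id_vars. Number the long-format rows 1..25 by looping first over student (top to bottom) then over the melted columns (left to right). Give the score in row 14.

25 rows total (5 × 5). Row 14: index ⌊(14-1)/5⌋ = 2 into student → stu012; (14-1) mod 5 = 3 into the melted columns → chem.
So row 14 is (stu012, chem, 30); score = 30.

30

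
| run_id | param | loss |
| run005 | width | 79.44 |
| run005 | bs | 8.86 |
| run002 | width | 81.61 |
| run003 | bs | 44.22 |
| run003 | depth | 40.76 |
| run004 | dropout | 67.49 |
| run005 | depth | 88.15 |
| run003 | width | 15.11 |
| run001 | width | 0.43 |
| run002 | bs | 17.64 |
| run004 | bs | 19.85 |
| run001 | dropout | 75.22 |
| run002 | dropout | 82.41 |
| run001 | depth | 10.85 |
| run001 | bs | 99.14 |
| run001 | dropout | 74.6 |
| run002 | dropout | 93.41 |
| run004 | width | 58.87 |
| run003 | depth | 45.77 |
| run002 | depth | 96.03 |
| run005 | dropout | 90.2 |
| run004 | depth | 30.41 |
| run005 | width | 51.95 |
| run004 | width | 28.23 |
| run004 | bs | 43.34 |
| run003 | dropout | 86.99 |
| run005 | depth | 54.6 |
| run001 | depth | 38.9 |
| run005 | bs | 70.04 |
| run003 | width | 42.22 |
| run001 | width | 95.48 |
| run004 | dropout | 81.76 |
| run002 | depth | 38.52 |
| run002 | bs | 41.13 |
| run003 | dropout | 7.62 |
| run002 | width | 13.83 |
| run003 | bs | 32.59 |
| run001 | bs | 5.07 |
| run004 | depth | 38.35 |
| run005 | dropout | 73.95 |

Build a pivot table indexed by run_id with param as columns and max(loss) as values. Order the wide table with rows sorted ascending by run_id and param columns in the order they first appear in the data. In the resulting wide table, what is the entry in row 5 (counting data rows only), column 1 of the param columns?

79.44

With rows sorted ascending by run_id, row 5 is run_id=run005. param columns in first-appearance order: width, bs, depth, dropout; column 1 is width.
Long rows with run_id=run005, param=width: max(79.44, 51.95) = 79.44.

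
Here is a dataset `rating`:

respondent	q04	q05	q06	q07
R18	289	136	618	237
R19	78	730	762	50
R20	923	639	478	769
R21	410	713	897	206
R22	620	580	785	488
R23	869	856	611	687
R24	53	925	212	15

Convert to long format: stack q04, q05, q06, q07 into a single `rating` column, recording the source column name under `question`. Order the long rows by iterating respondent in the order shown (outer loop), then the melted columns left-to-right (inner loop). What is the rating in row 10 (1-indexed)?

639

28 rows total (7 × 4). Row 10: index ⌊(10-1)/4⌋ = 2 into respondent → R20; (10-1) mod 4 = 1 into the melted columns → q05.
So row 10 is (R20, q05, 639); rating = 639.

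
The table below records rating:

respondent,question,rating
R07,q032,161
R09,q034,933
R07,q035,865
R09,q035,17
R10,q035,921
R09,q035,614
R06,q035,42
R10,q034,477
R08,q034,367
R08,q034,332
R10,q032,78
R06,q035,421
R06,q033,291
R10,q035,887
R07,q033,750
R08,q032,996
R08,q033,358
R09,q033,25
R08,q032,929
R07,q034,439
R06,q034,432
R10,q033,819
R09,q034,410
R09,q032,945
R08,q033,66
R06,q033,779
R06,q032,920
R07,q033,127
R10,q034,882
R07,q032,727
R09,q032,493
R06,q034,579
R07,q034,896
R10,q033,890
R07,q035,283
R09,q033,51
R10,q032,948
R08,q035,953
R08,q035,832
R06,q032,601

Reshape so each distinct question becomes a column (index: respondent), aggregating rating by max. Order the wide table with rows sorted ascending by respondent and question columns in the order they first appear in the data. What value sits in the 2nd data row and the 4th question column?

750

With rows sorted ascending by respondent, row 2 is respondent=R07. question columns in first-appearance order: q032, q034, q035, q033; column 4 is q033.
Long rows with respondent=R07, question=q033: max(750, 127) = 750.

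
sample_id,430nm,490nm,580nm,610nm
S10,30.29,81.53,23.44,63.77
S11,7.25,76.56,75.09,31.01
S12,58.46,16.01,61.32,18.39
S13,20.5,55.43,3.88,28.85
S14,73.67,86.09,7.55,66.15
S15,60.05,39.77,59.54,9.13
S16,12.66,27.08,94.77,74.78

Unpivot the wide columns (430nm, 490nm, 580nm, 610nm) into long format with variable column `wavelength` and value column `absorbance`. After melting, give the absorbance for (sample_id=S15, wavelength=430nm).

60.05

Unpivoting turns each (sample_id, wide-column) pair into one long row.
The wide cell at row S15, column 430nm holds 60.05, so the long row (S15, 430nm) has absorbance=60.05.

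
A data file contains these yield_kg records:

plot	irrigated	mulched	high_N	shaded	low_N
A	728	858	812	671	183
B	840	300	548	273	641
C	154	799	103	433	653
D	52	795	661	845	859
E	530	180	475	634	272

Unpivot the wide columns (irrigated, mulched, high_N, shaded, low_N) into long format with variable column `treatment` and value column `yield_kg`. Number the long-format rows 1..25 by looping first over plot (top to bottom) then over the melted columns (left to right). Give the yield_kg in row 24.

25 rows total (5 × 5). Row 24: index ⌊(24-1)/5⌋ = 4 into plot → E; (24-1) mod 5 = 3 into the melted columns → shaded.
So row 24 is (E, shaded, 634); yield_kg = 634.

634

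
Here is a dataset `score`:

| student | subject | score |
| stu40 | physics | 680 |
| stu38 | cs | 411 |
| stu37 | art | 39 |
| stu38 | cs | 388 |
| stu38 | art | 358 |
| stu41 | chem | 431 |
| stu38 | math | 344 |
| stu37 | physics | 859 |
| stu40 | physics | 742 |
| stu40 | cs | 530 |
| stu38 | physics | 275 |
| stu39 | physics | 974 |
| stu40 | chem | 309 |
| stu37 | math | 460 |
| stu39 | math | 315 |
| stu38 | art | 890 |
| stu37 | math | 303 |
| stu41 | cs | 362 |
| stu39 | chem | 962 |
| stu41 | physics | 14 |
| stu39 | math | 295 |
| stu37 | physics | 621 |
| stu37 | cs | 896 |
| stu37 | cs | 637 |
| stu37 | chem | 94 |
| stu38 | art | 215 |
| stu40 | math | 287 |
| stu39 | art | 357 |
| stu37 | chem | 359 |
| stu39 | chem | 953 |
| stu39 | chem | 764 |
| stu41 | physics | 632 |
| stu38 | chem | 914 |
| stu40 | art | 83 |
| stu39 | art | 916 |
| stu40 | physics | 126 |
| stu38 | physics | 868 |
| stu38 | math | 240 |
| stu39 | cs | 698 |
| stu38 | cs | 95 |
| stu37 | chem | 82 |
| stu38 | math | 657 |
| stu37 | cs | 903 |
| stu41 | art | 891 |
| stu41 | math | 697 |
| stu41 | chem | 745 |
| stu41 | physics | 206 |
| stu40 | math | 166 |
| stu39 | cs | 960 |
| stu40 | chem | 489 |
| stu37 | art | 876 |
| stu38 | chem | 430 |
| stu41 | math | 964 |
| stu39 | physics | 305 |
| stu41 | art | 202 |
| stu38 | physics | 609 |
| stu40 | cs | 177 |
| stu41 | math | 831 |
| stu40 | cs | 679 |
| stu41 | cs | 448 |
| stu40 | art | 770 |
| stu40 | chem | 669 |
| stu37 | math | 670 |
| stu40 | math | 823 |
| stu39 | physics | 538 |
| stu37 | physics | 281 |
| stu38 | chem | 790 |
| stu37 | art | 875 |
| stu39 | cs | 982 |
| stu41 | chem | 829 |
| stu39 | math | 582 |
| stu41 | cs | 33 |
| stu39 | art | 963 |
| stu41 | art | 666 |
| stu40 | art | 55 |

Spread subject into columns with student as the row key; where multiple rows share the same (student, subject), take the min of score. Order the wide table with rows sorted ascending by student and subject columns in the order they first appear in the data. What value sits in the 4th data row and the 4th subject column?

309

With rows sorted ascending by student, row 4 is student=stu40. subject columns in first-appearance order: physics, cs, art, chem, math; column 4 is chem.
Long rows with student=stu40, subject=chem: min(309, 489, 669) = 309.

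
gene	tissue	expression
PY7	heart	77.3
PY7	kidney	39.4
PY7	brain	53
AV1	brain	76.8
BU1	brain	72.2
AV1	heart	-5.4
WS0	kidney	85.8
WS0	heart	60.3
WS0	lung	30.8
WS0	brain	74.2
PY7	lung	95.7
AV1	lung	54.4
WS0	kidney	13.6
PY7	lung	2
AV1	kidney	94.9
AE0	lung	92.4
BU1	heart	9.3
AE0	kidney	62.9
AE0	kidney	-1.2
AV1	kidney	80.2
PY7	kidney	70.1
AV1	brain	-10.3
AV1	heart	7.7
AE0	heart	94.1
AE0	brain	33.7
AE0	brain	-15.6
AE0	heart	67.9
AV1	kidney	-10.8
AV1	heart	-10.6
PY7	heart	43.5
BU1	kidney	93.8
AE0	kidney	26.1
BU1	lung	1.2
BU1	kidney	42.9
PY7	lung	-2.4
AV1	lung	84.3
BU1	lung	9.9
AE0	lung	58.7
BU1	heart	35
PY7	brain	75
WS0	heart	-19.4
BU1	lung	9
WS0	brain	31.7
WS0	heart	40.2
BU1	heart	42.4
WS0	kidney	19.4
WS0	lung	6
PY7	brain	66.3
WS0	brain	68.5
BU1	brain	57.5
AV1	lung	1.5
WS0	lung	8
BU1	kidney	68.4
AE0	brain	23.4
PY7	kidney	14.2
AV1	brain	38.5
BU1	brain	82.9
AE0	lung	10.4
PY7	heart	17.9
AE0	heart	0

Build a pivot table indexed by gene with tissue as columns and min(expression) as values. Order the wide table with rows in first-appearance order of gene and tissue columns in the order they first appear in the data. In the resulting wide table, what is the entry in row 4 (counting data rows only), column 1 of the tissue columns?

With rows in first-appearance order of gene, row 4 is gene=WS0. tissue columns in first-appearance order: heart, kidney, brain, lung; column 1 is heart.
Long rows with gene=WS0, tissue=heart: min(60.3, -19.4, 40.2) = -19.4.

-19.4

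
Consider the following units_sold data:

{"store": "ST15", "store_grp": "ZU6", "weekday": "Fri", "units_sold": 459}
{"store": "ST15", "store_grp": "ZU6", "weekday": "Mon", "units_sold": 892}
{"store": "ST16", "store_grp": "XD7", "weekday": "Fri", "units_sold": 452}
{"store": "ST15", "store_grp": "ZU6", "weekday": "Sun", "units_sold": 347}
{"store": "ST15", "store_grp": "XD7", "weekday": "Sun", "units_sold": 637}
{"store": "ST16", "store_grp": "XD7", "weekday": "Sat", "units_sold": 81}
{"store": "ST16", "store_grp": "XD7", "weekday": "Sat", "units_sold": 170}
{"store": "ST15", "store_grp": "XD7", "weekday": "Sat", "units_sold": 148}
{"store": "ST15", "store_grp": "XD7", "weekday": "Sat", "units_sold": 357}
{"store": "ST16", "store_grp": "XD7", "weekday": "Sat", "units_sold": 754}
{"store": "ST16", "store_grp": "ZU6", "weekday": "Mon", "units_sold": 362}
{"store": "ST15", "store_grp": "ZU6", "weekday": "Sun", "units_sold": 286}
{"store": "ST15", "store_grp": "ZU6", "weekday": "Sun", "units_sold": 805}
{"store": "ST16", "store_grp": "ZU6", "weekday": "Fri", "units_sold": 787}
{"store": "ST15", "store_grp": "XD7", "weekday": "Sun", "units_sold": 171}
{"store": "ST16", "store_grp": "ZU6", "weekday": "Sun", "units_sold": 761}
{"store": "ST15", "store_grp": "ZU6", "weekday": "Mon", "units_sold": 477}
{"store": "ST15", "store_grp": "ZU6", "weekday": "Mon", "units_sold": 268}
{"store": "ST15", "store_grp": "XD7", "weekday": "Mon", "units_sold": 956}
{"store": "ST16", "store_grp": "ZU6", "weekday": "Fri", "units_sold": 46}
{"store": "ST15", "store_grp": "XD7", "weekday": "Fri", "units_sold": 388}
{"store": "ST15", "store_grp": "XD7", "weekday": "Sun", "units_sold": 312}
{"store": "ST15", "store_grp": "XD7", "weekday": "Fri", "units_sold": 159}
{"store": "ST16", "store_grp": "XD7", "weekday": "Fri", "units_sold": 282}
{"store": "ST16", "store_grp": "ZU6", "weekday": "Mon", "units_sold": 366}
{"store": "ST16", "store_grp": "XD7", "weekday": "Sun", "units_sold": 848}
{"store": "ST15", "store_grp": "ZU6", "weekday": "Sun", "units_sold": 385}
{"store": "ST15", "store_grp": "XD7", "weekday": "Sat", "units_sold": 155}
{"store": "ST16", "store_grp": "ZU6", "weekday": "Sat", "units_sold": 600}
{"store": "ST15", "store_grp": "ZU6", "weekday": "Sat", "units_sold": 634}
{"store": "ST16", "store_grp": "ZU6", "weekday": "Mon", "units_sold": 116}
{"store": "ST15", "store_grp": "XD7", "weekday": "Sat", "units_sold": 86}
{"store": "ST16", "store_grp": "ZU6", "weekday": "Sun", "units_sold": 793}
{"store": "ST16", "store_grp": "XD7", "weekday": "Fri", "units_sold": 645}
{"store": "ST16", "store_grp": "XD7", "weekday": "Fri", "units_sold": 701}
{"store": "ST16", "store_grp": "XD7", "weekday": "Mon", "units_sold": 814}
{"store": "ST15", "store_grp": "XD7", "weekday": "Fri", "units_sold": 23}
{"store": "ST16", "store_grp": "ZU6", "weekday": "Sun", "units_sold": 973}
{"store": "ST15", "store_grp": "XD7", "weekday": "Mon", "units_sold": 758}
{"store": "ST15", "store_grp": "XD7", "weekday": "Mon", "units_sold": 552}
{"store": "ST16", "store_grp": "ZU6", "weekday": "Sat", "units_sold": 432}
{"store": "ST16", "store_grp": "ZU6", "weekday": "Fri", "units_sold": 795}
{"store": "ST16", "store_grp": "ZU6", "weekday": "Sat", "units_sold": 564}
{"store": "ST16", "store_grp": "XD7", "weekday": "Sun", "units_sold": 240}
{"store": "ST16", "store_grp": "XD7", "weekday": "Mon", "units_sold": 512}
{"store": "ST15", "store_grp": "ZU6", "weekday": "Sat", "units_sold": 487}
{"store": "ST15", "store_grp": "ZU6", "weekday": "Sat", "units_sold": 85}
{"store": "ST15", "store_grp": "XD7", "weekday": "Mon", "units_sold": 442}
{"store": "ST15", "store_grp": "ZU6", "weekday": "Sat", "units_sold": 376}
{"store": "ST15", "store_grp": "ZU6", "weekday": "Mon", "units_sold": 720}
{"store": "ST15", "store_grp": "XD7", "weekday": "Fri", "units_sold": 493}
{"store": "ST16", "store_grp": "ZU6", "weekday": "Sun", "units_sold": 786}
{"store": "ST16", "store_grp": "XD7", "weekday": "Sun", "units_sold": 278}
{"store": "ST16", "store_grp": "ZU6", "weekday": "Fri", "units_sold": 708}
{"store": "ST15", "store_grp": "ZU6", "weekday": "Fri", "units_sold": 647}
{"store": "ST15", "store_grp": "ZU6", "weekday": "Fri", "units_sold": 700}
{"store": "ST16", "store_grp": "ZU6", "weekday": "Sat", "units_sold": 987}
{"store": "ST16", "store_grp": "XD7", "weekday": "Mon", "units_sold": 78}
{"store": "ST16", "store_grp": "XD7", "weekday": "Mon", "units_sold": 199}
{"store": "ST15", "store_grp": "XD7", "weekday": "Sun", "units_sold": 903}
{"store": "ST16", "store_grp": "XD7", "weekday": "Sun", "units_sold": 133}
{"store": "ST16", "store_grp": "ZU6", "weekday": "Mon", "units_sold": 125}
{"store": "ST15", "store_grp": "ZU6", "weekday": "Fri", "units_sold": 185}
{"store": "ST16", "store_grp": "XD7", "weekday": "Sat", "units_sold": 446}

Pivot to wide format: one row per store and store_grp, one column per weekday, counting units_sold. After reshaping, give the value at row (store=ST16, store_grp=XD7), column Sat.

4

Rows with store=ST16, store_grp=XD7 and weekday=Sat: units_sold values are 81, 170, 754, 446.
4 rows match — count = 4.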